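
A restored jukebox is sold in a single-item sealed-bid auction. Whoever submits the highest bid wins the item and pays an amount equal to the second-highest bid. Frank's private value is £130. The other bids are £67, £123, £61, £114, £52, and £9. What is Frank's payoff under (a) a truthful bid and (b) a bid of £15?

Truthful: £7; alternative: £0.

The highest competing bid is £123.
Bidding truthfully at £130: Frank has the top bid, wins, and pays the second-highest bid £123. Payoff = £130 − £123 = £7.
Bidding £15: the top bid is £123 (a rival), so Frank loses. Payoff = £0.
Deviating from a truthful bid can only lose payoff in a second-price auction — never gain.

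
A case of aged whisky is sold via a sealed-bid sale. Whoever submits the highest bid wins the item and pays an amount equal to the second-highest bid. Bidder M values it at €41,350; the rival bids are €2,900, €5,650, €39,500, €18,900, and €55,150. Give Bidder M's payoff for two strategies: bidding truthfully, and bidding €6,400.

(a) €0  (b) €0

The highest competing bid is €55,150.
Bidding truthfully at €41,350: the top bid is €55,150 (a rival), so Bidder M loses. Payoff = €0.
Bidding €6,400: the top bid is €55,150 (a rival), so Bidder M loses. Payoff = €0.
The bid only affects whether you win, not the price — here both bids land on the same side of the top rival bid, so the deviation is payoff-neutral.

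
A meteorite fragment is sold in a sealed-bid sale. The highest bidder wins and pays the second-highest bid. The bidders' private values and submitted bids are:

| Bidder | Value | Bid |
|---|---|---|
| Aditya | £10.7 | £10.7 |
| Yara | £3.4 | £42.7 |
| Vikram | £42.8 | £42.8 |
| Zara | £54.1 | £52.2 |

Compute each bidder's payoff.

Bids in descending order: Zara £52.2; Vikram £42.8; Yara £42.7; Aditya £10.7.
Zara has the top bid and wins; the price is the second-highest bid, £42.8.
Zara's payoff = £54.1 − £42.8 = £11.3. All other bidders lose, so their payoff is 0.

Aditya £0.0, Yara £0.0, Vikram £0.0, Zara £11.3.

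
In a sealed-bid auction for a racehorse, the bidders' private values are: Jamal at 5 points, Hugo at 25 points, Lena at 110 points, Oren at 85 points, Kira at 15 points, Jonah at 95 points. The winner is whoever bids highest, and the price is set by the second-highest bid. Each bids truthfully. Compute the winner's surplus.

15 points

Bids in descending order: Lena 110 points; Jonah 95 points; Oren 85 points; Hugo 25 points; Kira 15 points; Jamal 5 points.
Lena wins with the top bid and pays the second-highest, 95 points.
Surplus = 110 points − 95 points = 15 points.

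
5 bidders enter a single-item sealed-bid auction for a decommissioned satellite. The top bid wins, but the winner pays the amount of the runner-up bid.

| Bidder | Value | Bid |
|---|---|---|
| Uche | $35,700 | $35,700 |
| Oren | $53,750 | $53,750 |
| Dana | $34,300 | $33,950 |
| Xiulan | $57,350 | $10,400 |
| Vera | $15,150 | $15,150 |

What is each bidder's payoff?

Bids in descending order: Oren $53,750 > Uche $35,700 > Dana $33,950 > Vera $15,150 > Xiulan $10,400.
Oren has the top bid and wins; the price is the second-highest bid, $35,700.
Oren's payoff = $53,750 − $35,700 = $18,050. All other bidders lose, so their payoff is 0.

Payoffs: Uche $0, Oren $18,050, Dana $0, Xiulan $0, Vera $0.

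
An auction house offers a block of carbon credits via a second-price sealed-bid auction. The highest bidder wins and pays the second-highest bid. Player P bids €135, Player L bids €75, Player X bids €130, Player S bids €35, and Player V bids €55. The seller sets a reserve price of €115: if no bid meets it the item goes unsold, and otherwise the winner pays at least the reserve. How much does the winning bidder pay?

Sorted high to low: Player P €135; Player X €130; Player L €75; Player V €55; Player S €35.
Player P has the highest bid, so Player P wins.
The second-highest bid is €130, which exceeds the reserve, so that sets the price.

The winner pays €130.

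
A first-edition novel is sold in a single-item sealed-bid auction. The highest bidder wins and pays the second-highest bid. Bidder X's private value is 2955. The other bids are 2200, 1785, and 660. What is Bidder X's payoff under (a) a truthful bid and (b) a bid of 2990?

The highest competing bid is 2200.
Bidding truthfully at 2955: Bidder X has the top bid, wins, and pays the second-highest bid 2200. Payoff = 2955 − 2200 = 755.
Bidding 2990: Bidder X has the top bid, wins, and pays the second-highest bid 2200. Payoff = 2955 − 2200 = 755.

(a) 755  (b) 755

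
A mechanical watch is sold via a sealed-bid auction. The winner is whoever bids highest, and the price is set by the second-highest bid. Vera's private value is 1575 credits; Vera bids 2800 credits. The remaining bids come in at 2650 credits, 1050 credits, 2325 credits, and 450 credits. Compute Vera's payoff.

-1075 credits

Highest competing bid: 2650 credits.
Vera's bid 2800 credits is the highest overall, so Vera wins and pays the second-highest bid, 2650 credits.
Payoff = value − price = 1575 credits − 2650 credits = -1075 credits.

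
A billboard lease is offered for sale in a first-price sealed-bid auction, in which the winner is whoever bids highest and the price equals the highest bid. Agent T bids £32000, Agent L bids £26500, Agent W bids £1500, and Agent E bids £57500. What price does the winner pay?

Sorted high to low: Agent E £57500; Agent T £32000; Agent L £26500; Agent W £1500.
Agent E is the highest bidder, so Agent E wins.
Under the first-price rule, the price is the highest bid: £57500.

Price paid: £57500.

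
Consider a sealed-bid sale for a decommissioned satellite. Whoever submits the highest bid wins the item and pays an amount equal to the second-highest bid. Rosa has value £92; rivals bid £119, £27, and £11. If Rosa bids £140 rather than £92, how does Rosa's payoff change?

The highest competing bid is £119.
Bidding truthfully at £92: the top bid is £119 (a rival), so Rosa loses. Payoff = £0.
Bidding £140: Rosa has the top bid, wins, and pays the second-highest bid £119. Payoff = £92 − £119 = -£27.
Change = -£27 − £0 = -£27.

-£27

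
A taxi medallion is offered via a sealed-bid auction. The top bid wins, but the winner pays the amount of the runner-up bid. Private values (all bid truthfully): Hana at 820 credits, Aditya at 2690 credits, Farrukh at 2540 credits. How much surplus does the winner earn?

Ordered from highest: Aditya 2690 credits > Farrukh 2540 credits > Hana 820 credits.
Aditya wins with the top bid and pays the second-highest, 2540 credits.
Surplus = 2690 credits − 2540 credits = 150 credits.

Surplus = 150 credits.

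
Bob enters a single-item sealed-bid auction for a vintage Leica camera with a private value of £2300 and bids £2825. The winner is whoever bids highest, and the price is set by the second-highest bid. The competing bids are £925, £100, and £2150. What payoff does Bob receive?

Highest competing bid: £2150.
Bob's bid £2825 is the highest overall, so Bob wins and pays the second-highest bid, £2150.
Payoff = value − price = £2300 − £2150 = £150.

£150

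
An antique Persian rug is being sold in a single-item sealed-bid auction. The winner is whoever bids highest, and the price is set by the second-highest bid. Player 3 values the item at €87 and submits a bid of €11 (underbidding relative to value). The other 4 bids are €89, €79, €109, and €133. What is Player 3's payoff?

Highest competing bid: €133.
Player 3's bid €11 is not the highest, so Player 3 loses, pays nothing, and earns zero payoff.

Payoff = €0.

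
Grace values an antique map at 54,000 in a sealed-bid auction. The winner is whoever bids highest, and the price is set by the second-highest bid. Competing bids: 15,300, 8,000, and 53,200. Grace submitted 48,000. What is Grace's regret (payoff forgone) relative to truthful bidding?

Payoff forgone: 800.

The highest competing bid is 53,200.
Bidding truthfully at 54,000: Grace has the top bid, wins, and pays the second-highest bid 53,200. Payoff = 54,000 − 53,200 = 800.
Bidding 48,000: the top bid is 53,200 (a rival), so Grace loses. Payoff = 0.
Regret = truthful payoff − actual payoff = 800 − 0 = 800.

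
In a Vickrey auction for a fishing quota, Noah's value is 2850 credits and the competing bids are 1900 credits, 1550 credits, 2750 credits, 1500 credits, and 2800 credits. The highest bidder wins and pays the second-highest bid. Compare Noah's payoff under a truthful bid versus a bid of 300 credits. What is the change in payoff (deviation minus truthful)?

Change in payoff: -50 credits.

The highest competing bid is 2800 credits.
Bidding truthfully at 2850 credits: Noah has the top bid, wins, and pays the second-highest bid 2800 credits. Payoff = 2850 credits − 2800 credits = 50 credits.
Bidding 300 credits: the top bid is 2800 credits (a rival), so Noah loses. Payoff = 0 credits.
Change = 0 credits − 50 credits = -50 credits.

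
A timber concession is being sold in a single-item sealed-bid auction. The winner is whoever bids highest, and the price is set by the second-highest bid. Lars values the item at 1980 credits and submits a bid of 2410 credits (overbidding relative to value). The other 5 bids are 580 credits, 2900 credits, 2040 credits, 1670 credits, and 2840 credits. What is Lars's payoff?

Highest competing bid: 2900 credits.
Lars's bid 2410 credits is not the highest, so Lars loses, pays nothing, and earns zero payoff.

Lars's payoff: 0 credits.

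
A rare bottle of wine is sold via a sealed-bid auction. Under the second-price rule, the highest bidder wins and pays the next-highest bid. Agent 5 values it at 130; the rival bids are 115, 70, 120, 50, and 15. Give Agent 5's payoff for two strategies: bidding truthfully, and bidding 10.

(a) 10  (b) 0

The highest competing bid is 120.
Bidding truthfully at 130: Agent 5 has the top bid, wins, and pays the second-highest bid 120. Payoff = 130 − 120 = 10.
Bidding 10: the top bid is 120 (a rival), so Agent 5 loses. Payoff = 0.
Deviating from a truthful bid can only lose payoff in a second-price auction — never gain.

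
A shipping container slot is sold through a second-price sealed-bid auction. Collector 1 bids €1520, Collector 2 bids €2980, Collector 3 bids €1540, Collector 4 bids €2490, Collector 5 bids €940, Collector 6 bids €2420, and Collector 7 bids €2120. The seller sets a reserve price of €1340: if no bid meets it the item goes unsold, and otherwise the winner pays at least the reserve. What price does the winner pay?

Sorted high to low: Collector 2 €2980 > Collector 4 €2490 > Collector 6 €2420 > Collector 7 €2120 > Collector 3 €1540 > Collector 1 €1520 > Collector 5 €940.
Collector 2 has the highest bid, so Collector 2 wins.
The second-highest bid is €2490, which exceeds the reserve, so that sets the price.

Price paid: €2490.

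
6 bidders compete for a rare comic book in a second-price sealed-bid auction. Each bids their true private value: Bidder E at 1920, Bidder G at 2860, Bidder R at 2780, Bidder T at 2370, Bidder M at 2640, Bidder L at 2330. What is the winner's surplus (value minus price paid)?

Ordered from highest: Bidder G 2860, then Bidder R 2780, then Bidder M 2640, then Bidder T 2370, then Bidder L 2330, then Bidder E 1920.
Bidder G wins with the top bid and pays the second-highest, 2780.
Surplus = 2860 − 2780 = 80.

Surplus = 80.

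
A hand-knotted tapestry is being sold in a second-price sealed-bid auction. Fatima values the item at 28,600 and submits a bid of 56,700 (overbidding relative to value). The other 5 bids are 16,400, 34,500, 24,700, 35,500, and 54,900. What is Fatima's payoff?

Highest competing bid: 54,900.
Fatima's bid 56,700 is the highest overall, so Fatima wins and pays the second-highest bid, 54,900.
Payoff = value − price = 28,600 − 54,900 = -26,300.
Overbidding won the item at a price above value — truthful bidding would have avoided this loss.

Payoff = -26,300.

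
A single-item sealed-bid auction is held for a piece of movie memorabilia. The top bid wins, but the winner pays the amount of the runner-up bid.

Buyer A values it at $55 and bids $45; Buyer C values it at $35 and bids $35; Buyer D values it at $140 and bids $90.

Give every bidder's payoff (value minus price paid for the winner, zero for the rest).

Sorted high to low: Buyer D $90, then Buyer A $45, then Buyer C $35.
Buyer D has the top bid and wins; the price is the second-highest bid, $45.
Buyer D's payoff = $140 − $45 = $95. All other bidders lose, so their payoff is 0.

Buyer A $0, Buyer C $0, Buyer D $95.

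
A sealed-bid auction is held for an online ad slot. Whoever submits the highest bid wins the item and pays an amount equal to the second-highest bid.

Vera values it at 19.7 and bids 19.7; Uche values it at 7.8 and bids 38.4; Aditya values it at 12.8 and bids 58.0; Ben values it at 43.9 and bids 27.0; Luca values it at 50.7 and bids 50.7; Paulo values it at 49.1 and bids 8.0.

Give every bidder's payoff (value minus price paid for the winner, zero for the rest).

Payoffs: Vera 0.0, Uche 0.0, Aditya -37.9, Ben 0.0, Luca 0.0, Paulo 0.0.

Ranking the bids: Aditya 58.0; Luca 50.7; Uche 38.4; Ben 27.0; Vera 19.7; Paulo 8.0.
Aditya has the top bid and wins; the price is the second-highest bid, 50.7.
Aditya's payoff = 12.8 − 50.7 = -37.9. All other bidders lose, so their payoff is 0.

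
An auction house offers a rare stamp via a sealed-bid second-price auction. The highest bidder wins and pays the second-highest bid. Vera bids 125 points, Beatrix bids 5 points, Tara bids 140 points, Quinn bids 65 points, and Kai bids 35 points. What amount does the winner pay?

Price paid: 125 points.

Sorted high to low: Tara 140 points; Vera 125 points; Quinn 65 points; Kai 35 points; Beatrix 5 points.
Tara has the highest bid, so Tara wins.
The second-highest bid is 125 points, so that is what Tara pays.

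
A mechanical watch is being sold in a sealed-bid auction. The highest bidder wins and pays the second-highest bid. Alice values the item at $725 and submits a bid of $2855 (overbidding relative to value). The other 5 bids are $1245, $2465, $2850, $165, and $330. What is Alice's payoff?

Highest competing bid: $2850.
Alice's bid $2855 is the highest overall, so Alice wins and pays the second-highest bid, $2850.
Payoff = value − price = $725 − $2850 = -$2125.
Overbidding won the item at a price above value — truthful bidding would have avoided this loss.

Alice's payoff: -$2125.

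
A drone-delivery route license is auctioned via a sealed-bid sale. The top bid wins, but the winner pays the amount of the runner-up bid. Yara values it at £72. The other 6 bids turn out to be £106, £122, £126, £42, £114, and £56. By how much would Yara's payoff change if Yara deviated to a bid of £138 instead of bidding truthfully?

Change in payoff: -£54.

The highest competing bid is £126.
Bidding truthfully at £72: the top bid is £126 (a rival), so Yara loses. Payoff = £0.
Bidding £138: Yara has the top bid, wins, and pays the second-highest bid £126. Payoff = £72 − £126 = -£54.
Change = -£54 − £0 = -£54.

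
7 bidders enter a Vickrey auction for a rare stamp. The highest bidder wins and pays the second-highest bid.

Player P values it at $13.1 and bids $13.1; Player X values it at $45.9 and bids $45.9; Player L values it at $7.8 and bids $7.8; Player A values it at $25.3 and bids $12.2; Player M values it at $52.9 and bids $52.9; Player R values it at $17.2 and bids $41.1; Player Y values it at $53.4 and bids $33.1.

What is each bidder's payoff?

Bids in descending order: Player M $52.9 > Player X $45.9 > Player R $41.1 > Player Y $33.1 > Player P $13.1 > Player A $12.2 > Player L $7.8.
Player M has the top bid and wins; the price is the second-highest bid, $45.9.
Player M's payoff = $52.9 − $45.9 = $7.0. All other bidders lose, so their payoff is 0.

Player P $0.0, Player X $0.0, Player L $0.0, Player A $0.0, Player M $7.0, Player R $0.0, Player Y $0.0.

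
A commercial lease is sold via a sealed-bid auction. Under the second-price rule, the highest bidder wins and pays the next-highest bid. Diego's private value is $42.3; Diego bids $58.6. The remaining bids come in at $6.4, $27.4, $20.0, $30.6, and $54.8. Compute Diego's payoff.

-$12.5

Highest competing bid: $54.8.
Diego's bid $58.6 is the highest overall, so Diego wins and pays the second-highest bid, $54.8.
Payoff = value − price = $42.3 − $54.8 = -$12.5.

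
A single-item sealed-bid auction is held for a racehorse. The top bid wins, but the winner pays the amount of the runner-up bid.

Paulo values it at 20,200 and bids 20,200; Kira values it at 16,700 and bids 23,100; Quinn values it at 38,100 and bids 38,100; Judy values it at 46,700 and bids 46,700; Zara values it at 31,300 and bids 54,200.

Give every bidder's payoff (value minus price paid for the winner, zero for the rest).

Bids in descending order: Zara 54,200 > Judy 46,700 > Quinn 38,100 > Kira 23,100 > Paulo 20,200.
Zara has the top bid and wins; the price is the second-highest bid, 46,700.
Zara's payoff = 31,300 − 46,700 = -15,400. All other bidders lose, so their payoff is 0.

Paulo 0, Kira 0, Quinn 0, Judy 0, Zara -15,400.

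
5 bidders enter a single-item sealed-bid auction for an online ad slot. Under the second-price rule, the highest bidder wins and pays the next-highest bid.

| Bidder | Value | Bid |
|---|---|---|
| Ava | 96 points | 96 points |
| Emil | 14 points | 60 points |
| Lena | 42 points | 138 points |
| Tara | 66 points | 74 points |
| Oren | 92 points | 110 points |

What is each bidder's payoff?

Ava 0 points, Emil 0 points, Lena -68 points, Tara 0 points, Oren 0 points.

Sorted high to low: Lena 138 points > Oren 110 points > Ava 96 points > Tara 74 points > Emil 60 points.
Lena has the top bid and wins; the price is the second-highest bid, 110 points.
Lena's payoff = 42 points − 110 points = -68 points. All other bidders lose, so their payoff is 0.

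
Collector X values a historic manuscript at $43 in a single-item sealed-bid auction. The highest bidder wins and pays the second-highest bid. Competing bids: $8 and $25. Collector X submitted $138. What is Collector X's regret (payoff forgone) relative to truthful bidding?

The highest competing bid is $25.
Bidding truthfully at $43: Collector X has the top bid, wins, and pays the second-highest bid $25. Payoff = $43 − $25 = $18.
Bidding $138: Collector X has the top bid, wins, and pays the second-highest bid $25. Payoff = $43 − $25 = $18.
Regret = truthful payoff − actual payoff = $18 − $18 = $0.
The bid only affects whether you win, not the price — here both bids land on the same side of the top rival bid, so the deviation is payoff-neutral.

Payoff forgone: $0.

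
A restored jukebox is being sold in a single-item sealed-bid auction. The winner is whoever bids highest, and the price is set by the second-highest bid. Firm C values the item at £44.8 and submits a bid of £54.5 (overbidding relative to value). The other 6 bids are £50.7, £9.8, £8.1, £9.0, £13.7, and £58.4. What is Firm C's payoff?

Highest competing bid: £58.4.
Firm C's bid £54.5 is not the highest, so Firm C loses, pays nothing, and earns zero payoff.

£0.0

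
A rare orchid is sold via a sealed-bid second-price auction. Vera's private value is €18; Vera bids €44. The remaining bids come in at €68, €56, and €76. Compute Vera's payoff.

Vera's payoff: €0.

Highest competing bid: €76.
Vera's bid €44 is not the highest, so Vera loses, pays nothing, and earns zero payoff.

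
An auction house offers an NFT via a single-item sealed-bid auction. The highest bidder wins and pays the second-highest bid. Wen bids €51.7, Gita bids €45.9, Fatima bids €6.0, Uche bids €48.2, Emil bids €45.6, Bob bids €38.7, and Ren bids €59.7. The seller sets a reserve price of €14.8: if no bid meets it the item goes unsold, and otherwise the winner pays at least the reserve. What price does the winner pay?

Ranking the bids: Ren €59.7 > Wen €51.7 > Uche €48.2 > Gita €45.9 > Emil €45.6 > Bob €38.7 > Fatima €6.0.
Ren has the highest bid, so Ren wins.
The second-highest bid is €51.7, which exceeds the reserve, so that sets the price.

Price paid: €51.7.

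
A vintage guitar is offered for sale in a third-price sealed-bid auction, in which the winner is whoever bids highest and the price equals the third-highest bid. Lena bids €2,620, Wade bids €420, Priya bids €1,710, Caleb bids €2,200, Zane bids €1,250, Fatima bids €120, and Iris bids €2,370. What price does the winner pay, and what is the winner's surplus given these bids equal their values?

Price €2,200; surplus €420.

Ordered from highest: Lena €2,620; Iris €2,370; Caleb €2,200; Priya €1,710; Zane €1,250; Wade €420; Fatima €120.
Lena is the highest bidder, so Lena wins.
Under the third-price rule, the price is the third-highest bid: €2,200.
Surplus = €2,620 − €2,200 = €420.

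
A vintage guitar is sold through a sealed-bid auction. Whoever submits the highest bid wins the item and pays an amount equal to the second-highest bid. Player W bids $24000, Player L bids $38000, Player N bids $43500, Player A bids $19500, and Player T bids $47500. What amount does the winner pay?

Bids in descending order: Player T $47500 > Player N $43500 > Player L $38000 > Player W $24000 > Player A $19500.
Player T has the highest bid, so Player T wins.
The second-highest bid is $43500, so that is what Player T pays.

Price paid: $43500.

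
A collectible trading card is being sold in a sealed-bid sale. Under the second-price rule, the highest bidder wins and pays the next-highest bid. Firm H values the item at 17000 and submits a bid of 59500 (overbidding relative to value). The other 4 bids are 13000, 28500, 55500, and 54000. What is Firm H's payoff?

-38500

Highest competing bid: 55500.
Firm H's bid 59500 is the highest overall, so Firm H wins and pays the second-highest bid, 55500.
Payoff = value − price = 17000 − 55500 = -38500.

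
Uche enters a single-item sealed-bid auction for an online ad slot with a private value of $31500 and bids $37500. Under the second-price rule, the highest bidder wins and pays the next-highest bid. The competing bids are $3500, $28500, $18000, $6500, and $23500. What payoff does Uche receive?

Uche's payoff: $3000.

Highest competing bid: $28500.
Uche's bid $37500 is the highest overall, so Uche wins and pays the second-highest bid, $28500.
Payoff = value − price = $31500 − $28500 = $3000.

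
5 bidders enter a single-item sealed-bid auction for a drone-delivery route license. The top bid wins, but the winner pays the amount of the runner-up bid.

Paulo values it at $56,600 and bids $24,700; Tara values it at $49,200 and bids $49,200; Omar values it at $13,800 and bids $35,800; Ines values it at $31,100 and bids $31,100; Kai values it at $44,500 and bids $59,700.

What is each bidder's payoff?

Ranking the bids: Kai $59,700 > Tara $49,200 > Omar $35,800 > Ines $31,100 > Paulo $24,700.
Kai has the top bid and wins; the price is the second-highest bid, $49,200.
Kai's payoff = $44,500 − $49,200 = -$4,700. All other bidders lose, so their payoff is 0.

Paulo $0, Tara $0, Omar $0, Ines $0, Kai -$4,700.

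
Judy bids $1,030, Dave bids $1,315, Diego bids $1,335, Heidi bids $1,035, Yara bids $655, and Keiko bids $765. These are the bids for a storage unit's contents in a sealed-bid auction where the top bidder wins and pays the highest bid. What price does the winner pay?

The winner pays $1,335.

Sorted high to low: Diego $1,335; Dave $1,315; Heidi $1,035; Judy $1,030; Keiko $765; Yara $655.
Diego is the highest bidder, so Diego wins.
Under the first-price rule, the price is the highest bid: $1,335.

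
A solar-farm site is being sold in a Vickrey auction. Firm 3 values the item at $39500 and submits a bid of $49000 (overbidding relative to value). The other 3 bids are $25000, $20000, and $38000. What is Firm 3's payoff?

The bidder's payoff: $1500.

Highest competing bid: $38000.
Firm 3's bid $49000 is the highest overall, so Firm 3 wins and pays the second-highest bid, $38000.
Payoff = value − price = $39500 − $38000 = $1500.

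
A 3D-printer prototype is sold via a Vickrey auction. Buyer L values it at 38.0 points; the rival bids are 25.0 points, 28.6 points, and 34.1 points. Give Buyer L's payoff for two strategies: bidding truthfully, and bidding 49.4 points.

(a) 3.9 points  (b) 3.9 points

The highest competing bid is 34.1 points.
Bidding truthfully at 38.0 points: Buyer L has the top bid, wins, and pays the second-highest bid 34.1 points. Payoff = 38.0 points − 34.1 points = 3.9 points.
Bidding 49.4 points: Buyer L has the top bid, wins, and pays the second-highest bid 34.1 points. Payoff = 38.0 points − 34.1 points = 3.9 points.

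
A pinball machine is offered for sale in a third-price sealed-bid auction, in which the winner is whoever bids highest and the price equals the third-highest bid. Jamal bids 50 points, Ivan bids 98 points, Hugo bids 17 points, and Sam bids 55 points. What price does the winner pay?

50 points

Sorted high to low: Ivan 98 points; Sam 55 points; Jamal 50 points; Hugo 17 points.
Ivan is the highest bidder, so Ivan wins.
Under the third-price rule, the price is the third-highest bid: 50 points.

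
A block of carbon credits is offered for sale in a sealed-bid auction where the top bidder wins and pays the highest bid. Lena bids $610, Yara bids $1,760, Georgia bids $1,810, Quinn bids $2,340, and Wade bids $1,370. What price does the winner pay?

Ranking the bids: Quinn $2,340, then Georgia $1,810, then Yara $1,760, then Wade $1,370, then Lena $610.
Quinn is the highest bidder, so Quinn wins.
Under the first-price rule, the price is the highest bid: $2,340.

The winner pays $2,340.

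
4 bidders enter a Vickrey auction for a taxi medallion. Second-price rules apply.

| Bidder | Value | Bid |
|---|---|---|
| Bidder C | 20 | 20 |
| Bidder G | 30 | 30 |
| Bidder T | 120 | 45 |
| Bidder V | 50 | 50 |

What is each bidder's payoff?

Payoffs: Bidder C 0, Bidder G 0, Bidder T 0, Bidder V 5.

Bids in descending order: Bidder V 50, then Bidder T 45, then Bidder G 30, then Bidder C 20.
Bidder V has the top bid and wins; the price is the second-highest bid, 45.
Bidder V's payoff = 50 − 45 = 5. All other bidders lose, so their payoff is 0.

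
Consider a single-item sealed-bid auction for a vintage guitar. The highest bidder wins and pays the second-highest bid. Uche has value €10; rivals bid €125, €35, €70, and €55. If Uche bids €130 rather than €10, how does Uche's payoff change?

The highest competing bid is €125.
Bidding truthfully at €10: the top bid is €125 (a rival), so Uche loses. Payoff = €0.
Bidding €130: Uche has the top bid, wins, and pays the second-highest bid €125. Payoff = €10 − €125 = -€115.
Change = -€115 − €0 = -€115.

Payoff change: -€115.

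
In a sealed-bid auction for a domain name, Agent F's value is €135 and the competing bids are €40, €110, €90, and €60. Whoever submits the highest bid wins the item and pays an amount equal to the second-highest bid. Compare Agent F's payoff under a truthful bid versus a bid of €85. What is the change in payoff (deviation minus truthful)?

The highest competing bid is €110.
Bidding truthfully at €135: Agent F has the top bid, wins, and pays the second-highest bid €110. Payoff = €135 − €110 = €25.
Bidding €85: the top bid is €110 (a rival), so Agent F loses. Payoff = €0.
Change = €0 − €25 = -€25.
Deviating from a truthful bid can only lose payoff in a second-price auction — never gain.

-€25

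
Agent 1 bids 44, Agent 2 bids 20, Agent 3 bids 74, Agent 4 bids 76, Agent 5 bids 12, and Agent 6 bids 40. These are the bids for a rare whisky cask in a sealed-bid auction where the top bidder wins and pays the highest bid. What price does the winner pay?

76

Ordered from highest: Agent 4 76 > Agent 3 74 > Agent 1 44 > Agent 6 40 > Agent 2 20 > Agent 5 12.
Agent 4 is the highest bidder, so Agent 4 wins.
Under the first-price rule, the price is the highest bid: 76.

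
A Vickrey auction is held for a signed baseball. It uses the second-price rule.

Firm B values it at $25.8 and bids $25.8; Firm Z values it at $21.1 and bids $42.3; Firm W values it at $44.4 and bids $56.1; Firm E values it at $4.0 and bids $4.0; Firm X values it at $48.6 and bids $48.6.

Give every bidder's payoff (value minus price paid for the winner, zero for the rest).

Bids in descending order: Firm W $56.1, then Firm X $48.6, then Firm Z $42.3, then Firm B $25.8, then Firm E $4.0.
Firm W has the top bid and wins; the price is the second-highest bid, $48.6.
Firm W's payoff = $44.4 − $48.6 = -$4.2. All other bidders lose, so their payoff is 0.

Firm B $0.0, Firm Z $0.0, Firm W -$4.2, Firm E $0.0, Firm X $0.0.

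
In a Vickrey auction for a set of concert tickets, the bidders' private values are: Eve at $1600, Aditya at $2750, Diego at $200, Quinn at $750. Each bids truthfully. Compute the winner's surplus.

Bids in descending order: Aditya $2750; Eve $1600; Quinn $750; Diego $200.
Aditya wins with the top bid and pays the second-highest, $1600.
Surplus = $2750 − $1600 = $1150.

Surplus = $1150.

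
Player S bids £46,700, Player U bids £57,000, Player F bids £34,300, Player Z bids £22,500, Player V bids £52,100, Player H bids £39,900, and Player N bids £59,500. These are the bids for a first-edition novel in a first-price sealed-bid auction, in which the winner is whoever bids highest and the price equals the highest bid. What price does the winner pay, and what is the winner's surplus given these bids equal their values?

The winner pays £59,500 for a surplus of £0.

Ordered from highest: Player N £59,500 > Player U £57,000 > Player V £52,100 > Player S £46,700 > Player H £39,900 > Player F £34,300 > Player Z £22,500.
Player N is the highest bidder, so Player N wins.
Under the first-price rule, the price is the highest bid: £59,500.
Surplus = £59,500 − £59,500 = £0.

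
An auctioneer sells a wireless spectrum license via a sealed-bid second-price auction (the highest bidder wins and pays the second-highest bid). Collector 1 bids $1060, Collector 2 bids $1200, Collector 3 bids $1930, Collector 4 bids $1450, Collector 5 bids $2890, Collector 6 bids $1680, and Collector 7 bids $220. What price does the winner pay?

$1930

Ordered from highest: Collector 5 $2890, then Collector 3 $1930, then Collector 6 $1680, then Collector 4 $1450, then Collector 2 $1200, then Collector 1 $1060, then Collector 7 $220.
Collector 5 is the highest bidder, so Collector 5 wins.
Under the second-price rule, the price is the second-highest bid: $1930.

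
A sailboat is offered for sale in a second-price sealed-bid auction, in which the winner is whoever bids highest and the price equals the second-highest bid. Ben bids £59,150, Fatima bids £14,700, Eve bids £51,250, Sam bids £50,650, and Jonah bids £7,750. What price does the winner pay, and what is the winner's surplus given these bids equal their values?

Price £51,250; surplus £7,900.

Bids in descending order: Ben £59,150 > Eve £51,250 > Sam £50,650 > Fatima £14,700 > Jonah £7,750.
Ben is the highest bidder, so Ben wins.
Under the second-price rule, the price is the second-highest bid: £51,250.
Surplus = £59,150 − £51,250 = £7,900.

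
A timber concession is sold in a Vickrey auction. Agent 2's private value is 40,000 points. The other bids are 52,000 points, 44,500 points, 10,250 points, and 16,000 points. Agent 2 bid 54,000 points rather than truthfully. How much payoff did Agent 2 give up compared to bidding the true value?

12,000 points

The highest competing bid is 52,000 points.
Bidding truthfully at 40,000 points: the top bid is 52,000 points (a rival), so Agent 2 loses. Payoff = 0 points.
Bidding 54,000 points: Agent 2 has the top bid, wins, and pays the second-highest bid 52,000 points. Payoff = 40,000 points − 52,000 points = -12,000 points.
Regret = truthful payoff − actual payoff = 0 points − -12,000 points = 12,000 points.
This is the dominant-strategy logic: truthful bidding weakly beats any alternative.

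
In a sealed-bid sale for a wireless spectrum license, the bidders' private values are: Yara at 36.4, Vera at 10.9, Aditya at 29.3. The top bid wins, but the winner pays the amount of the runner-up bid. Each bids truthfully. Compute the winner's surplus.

Sorted high to low: Yara 36.4, then Aditya 29.3, then Vera 10.9.
Yara wins with the top bid and pays the second-highest, 29.3.
Surplus = 36.4 − 29.3 = 7.1.

7.1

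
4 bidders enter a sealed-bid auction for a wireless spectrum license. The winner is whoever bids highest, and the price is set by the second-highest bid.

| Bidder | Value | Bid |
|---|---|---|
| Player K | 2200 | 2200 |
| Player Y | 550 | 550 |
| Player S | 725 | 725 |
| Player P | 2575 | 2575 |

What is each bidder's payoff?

Payoffs: Player K 0, Player Y 0, Player S 0, Player P 375.

Sorted high to low: Player P 2575, then Player K 2200, then Player S 725, then Player Y 550.
Player P has the top bid and wins; the price is the second-highest bid, 2200.
Player P's payoff = 2575 − 2200 = 375. All other bidders lose, so their payoff is 0.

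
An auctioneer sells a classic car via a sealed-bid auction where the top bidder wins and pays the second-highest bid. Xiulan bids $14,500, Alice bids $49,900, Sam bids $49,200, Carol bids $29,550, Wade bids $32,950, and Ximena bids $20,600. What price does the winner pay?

The winner pays $49,200.

Sorted high to low: Alice $49,900; Sam $49,200; Wade $32,950; Carol $29,550; Ximena $20,600; Xiulan $14,500.
Alice is the highest bidder, so Alice wins.
Under the second-price rule, the price is the second-highest bid: $49,200.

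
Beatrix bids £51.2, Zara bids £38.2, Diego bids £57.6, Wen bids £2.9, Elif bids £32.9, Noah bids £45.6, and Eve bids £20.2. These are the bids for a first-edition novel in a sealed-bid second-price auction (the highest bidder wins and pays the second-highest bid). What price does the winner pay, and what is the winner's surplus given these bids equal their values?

Price £51.2; surplus £6.4.

Bids in descending order: Diego £57.6; Beatrix £51.2; Noah £45.6; Zara £38.2; Elif £32.9; Eve £20.2; Wen £2.9.
Diego is the highest bidder, so Diego wins.
Under the second-price rule, the price is the second-highest bid: £51.2.
Surplus = £57.6 − £51.2 = £6.4.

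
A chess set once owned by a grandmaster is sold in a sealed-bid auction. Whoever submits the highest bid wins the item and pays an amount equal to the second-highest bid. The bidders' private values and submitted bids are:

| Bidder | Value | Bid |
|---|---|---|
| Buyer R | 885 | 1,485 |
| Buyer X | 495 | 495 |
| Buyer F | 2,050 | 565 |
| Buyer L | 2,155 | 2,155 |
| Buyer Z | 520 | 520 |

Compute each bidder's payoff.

Payoffs: Buyer R 0, Buyer X 0, Buyer F 0, Buyer L 670, Buyer Z 0.

Ordered from highest: Buyer L 2,155; Buyer R 1,485; Buyer F 565; Buyer Z 520; Buyer X 495.
Buyer L has the top bid and wins; the price is the second-highest bid, 1,485.
Buyer L's payoff = 2,155 − 1,485 = 670. All other bidders lose, so their payoff is 0.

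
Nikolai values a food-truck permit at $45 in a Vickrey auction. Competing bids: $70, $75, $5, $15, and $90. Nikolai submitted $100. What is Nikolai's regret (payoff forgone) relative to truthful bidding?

The highest competing bid is $90.
Bidding truthfully at $45: the top bid is $90 (a rival), so Nikolai loses. Payoff = $0.
Bidding $100: Nikolai has the top bid, wins, and pays the second-highest bid $90. Payoff = $45 − $90 = -$45.
Regret = truthful payoff − actual payoff = $0 − -$45 = $45.

Payoff forgone: $45.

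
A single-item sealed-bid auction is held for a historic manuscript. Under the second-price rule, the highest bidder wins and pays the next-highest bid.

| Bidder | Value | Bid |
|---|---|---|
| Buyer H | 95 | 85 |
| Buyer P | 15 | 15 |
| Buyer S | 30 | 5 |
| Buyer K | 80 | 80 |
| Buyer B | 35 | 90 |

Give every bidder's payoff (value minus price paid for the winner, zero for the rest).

Buyer H 0, Buyer P 0, Buyer S 0, Buyer K 0, Buyer B -50.

Ordered from highest: Buyer B 90; Buyer H 85; Buyer K 80; Buyer P 15; Buyer S 5.
Buyer B has the top bid and wins; the price is the second-highest bid, 85.
Buyer B's payoff = 35 − 85 = -50. All other bidders lose, so their payoff is 0.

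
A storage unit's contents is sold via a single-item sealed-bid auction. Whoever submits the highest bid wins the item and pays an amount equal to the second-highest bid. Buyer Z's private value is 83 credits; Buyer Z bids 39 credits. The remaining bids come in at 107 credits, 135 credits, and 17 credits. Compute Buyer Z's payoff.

Highest competing bid: 135 credits.
Buyer Z's bid 39 credits is not the highest, so Buyer Z loses, pays nothing, and earns zero payoff.

Payoff = 0 credits.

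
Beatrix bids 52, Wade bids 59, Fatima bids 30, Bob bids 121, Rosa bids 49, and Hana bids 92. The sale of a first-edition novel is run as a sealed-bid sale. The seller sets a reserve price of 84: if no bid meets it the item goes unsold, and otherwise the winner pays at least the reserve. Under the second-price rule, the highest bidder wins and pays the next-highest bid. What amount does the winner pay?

Price paid: 92.

Ranking the bids: Bob 121, then Hana 92, then Wade 59, then Beatrix 52, then Rosa 49, then Fatima 30.
Bob has the highest bid, so Bob wins.
The second-highest bid is 92, which exceeds the reserve, so that sets the price.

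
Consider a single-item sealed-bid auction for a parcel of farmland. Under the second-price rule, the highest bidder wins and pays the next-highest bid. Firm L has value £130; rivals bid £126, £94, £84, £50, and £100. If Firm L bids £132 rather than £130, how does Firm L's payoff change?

Change in payoff: £0.

The highest competing bid is £126.
Bidding truthfully at £130: Firm L has the top bid, wins, and pays the second-highest bid £126. Payoff = £130 − £126 = £4.
Bidding £132: Firm L has the top bid, wins, and pays the second-highest bid £126. Payoff = £130 − £126 = £4.
Change = £4 − £4 = £0.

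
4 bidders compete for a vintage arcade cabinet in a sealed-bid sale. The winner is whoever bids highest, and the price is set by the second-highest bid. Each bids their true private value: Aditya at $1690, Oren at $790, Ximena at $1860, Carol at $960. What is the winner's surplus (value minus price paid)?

Ranking the bids: Ximena $1860 > Aditya $1690 > Carol $960 > Oren $790.
Ximena wins with the top bid and pays the second-highest, $1690.
Surplus = $1860 − $1690 = $170.

Winner's surplus: $170.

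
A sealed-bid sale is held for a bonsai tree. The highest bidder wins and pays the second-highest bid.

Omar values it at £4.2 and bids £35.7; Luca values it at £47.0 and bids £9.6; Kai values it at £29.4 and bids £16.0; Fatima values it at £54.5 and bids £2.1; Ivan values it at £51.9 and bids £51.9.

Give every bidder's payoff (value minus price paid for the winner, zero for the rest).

Ordered from highest: Ivan £51.9 > Omar £35.7 > Kai £16.0 > Luca £9.6 > Fatima £2.1.
Ivan has the top bid and wins; the price is the second-highest bid, £35.7.
Ivan's payoff = £51.9 − £35.7 = £16.2. All other bidders lose, so their payoff is 0.

Omar £0.0, Luca £0.0, Kai £0.0, Fatima £0.0, Ivan £16.2.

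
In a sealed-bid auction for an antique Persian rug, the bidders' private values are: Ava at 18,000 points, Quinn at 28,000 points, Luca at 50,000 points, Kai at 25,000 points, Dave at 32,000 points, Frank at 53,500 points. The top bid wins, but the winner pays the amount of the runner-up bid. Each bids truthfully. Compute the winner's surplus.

Ordered from highest: Frank 53,500 points; Luca 50,000 points; Dave 32,000 points; Quinn 28,000 points; Kai 25,000 points; Ava 18,000 points.
Frank wins with the top bid and pays the second-highest, 50,000 points.
Surplus = 53,500 points − 50,000 points = 3,500 points.

Winner's surplus: 3,500 points.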